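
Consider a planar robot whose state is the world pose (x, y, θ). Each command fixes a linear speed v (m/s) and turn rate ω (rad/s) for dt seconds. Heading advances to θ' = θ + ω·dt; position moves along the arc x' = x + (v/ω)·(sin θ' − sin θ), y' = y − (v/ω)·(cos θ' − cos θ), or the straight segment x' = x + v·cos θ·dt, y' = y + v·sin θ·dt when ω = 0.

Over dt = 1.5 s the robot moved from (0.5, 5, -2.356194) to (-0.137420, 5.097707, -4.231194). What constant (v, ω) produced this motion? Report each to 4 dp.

v = 0.5000, ω = -1.2500

Δθ = -4.231194 − -2.356194 = -1.875000
ω = Δθ/dt = -1.875000/1.5 = -1.2500
R = Δx/(sin θ' − sin θ) = -0.4000
v = R·ω = -0.4000·-1.2500 = 0.5000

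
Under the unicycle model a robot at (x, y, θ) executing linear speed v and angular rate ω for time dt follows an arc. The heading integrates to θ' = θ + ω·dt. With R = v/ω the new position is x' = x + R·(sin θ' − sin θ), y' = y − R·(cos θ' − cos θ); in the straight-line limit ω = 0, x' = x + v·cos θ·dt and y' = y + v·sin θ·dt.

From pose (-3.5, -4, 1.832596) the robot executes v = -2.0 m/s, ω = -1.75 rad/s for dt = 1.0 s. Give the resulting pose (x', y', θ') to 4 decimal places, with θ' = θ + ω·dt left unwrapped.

θ' = 1.8326 + -1.75·1.0 = 0.0826
R = v/ω = -2.0/-1.75 = 1.1429
x' = -3.5 + 1.1429·(sin 0.0826 − sin 1.8326) = -4.5096
y' = -4 − 1.1429·(cos 0.0826 − cos 1.8326) = -5.4348

(-4.5096, -5.4348, 0.0826)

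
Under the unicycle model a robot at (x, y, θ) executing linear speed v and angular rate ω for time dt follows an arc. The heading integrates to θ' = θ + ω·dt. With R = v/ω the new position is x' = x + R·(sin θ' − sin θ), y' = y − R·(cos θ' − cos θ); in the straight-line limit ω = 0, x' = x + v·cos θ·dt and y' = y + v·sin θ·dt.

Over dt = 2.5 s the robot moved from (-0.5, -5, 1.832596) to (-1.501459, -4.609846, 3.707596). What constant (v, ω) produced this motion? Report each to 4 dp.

Δθ = 3.707596 − 1.832596 = 1.875000
ω = Δθ/dt = 1.875000/2.5 = 0.7500
R = Δx/(sin θ' − sin θ) = 0.6667
v = R·ω = 0.6667·0.7500 = 0.5000

v = 0.5000, ω = 0.7500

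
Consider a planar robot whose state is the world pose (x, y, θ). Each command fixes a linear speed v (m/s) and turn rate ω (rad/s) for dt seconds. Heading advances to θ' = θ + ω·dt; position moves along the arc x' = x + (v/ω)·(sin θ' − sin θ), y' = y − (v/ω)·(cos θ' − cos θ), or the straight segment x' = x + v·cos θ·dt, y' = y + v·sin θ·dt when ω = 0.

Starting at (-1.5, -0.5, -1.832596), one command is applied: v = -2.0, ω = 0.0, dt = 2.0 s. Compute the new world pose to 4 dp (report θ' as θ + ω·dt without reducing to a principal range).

θ' = -1.8326 + 0.0·2.0 = -1.8326
ω = 0 → straight: x' = -1.5 + -2.0·cos(-1.8326)·2.0 = -0.4647
y' = -0.5 + -2.0·sin(-1.8326)·2.0 = 3.3637

(-0.4647, 3.3637, -1.8326)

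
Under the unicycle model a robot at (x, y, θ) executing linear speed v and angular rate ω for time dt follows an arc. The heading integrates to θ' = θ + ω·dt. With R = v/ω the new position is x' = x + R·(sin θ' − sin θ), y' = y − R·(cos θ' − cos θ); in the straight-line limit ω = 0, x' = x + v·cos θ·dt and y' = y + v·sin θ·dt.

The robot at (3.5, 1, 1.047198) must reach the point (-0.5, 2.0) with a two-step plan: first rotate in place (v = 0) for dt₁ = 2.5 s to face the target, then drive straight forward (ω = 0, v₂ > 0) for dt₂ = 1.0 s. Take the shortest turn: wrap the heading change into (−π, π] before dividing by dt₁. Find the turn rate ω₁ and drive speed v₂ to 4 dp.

heading to target = atan2(2−1, -0.5−3.5) = 2.8966
Δθ = wrap(2.8966 − 1.0472) = 1.8494; ω₁ = Δθ/dt₁ = 0.7398
distance = √((-0.5−3.5)² + (2−1)²) = 4.1231; v₂ = distance/dt₂ = 4.1231

ω₁ = 0.7398, v₂ = 4.1231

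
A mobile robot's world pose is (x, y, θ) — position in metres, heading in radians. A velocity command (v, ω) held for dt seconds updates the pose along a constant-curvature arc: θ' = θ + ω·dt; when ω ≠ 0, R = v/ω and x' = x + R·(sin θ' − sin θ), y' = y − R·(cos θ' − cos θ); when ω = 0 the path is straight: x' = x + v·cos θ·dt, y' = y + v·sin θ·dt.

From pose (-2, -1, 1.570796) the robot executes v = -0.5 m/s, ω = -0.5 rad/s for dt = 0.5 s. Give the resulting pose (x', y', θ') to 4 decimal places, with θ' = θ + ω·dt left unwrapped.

(-2.0311, -1.2474, 1.3208)

θ' = 1.5708 + -0.5·0.5 = 1.3208
R = v/ω = -0.5/-0.5 = 1.0000
x' = -2 + 1.0000·(sin 1.3208 − sin 1.5708) = -2.0311
y' = -1 − 1.0000·(cos 1.3208 − cos 1.5708) = -1.2474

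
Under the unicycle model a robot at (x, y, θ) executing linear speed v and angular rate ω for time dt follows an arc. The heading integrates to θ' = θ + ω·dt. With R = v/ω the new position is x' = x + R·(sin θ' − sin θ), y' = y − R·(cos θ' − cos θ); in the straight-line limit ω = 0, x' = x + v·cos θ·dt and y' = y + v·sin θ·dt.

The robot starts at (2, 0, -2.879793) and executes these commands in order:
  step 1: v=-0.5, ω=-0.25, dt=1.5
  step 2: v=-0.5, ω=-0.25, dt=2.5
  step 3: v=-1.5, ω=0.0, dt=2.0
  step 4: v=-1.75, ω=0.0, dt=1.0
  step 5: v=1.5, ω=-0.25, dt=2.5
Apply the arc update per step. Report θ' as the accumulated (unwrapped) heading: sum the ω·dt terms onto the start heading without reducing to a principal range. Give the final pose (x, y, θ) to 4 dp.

(5.5436, -0.4476, -4.5048)

step 1: θ'=-3.2548 (R=2.0000) → pose (2.7436, 0.0553, -3.2548)
step 2: θ'=-3.8798 (R=2.0000) → pose (3.8636, -0.4525, -3.8798)
step 3: θ'=-3.8798 (straight) → pose (6.0826, -2.4714, -3.8798)
step 4: θ'=-3.8798 (straight) → pose (7.3770, -3.6490, -3.8798)
step 5: θ'=-4.5048 (R=-6.0000) → pose (5.5436, -0.4476, -4.5048)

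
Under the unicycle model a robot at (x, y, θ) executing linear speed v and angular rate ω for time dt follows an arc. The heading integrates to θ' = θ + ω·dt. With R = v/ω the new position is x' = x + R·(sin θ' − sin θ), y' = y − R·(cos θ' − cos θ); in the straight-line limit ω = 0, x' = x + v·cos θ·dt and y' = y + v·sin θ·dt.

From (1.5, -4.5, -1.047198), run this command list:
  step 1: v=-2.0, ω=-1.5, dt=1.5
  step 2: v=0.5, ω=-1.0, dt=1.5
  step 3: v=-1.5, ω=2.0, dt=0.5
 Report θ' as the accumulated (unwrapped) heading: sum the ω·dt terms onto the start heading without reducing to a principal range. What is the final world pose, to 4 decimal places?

step 1: θ'=-3.2972 (R=1.3333) → pose (2.8613, -2.5161, -3.2972)
step 2: θ'=-4.7972 (R=-0.5000) → pose (2.4406, -1.9798, -4.7972)
step 3: θ'=-3.7972 (R=-0.7500) → pose (2.7307, -2.6378, -3.7972)

(2.7307, -2.6378, -3.7972)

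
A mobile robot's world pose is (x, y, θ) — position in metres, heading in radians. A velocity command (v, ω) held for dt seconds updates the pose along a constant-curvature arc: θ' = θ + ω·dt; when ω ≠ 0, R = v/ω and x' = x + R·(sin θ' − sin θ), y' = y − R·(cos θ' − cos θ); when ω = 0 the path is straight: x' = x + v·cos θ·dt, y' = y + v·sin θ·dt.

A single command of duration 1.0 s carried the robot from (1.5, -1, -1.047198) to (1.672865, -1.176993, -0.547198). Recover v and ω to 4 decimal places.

v = 0.2500, ω = 0.5000

Δθ = -0.547198 − -1.047198 = 0.500000
ω = Δθ/dt = 0.500000/1.0 = 0.5000
R = −Δy/(cos θ' − cos θ) = 0.5000
v = R·ω = 0.5000·0.5000 = 0.2500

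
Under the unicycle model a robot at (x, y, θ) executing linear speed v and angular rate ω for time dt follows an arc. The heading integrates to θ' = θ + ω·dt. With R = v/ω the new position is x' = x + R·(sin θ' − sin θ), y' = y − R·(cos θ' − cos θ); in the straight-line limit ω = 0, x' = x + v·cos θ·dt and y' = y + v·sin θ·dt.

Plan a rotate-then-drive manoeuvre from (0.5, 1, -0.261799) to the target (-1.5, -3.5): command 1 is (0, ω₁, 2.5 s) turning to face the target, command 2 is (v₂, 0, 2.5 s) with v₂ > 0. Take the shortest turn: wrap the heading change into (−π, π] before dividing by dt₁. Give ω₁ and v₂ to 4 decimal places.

heading to target = atan2(-3.5−1, -1.5−0.5) = -1.9890
Δθ = wrap(-1.9890 − -0.2618) = -1.7272; ω₁ = Δθ/dt₁ = -0.6909
distance = √((-1.5−0.5)² + (-3.5−1)²) = 4.9244; v₂ = distance/dt₂ = 1.9698

ω₁ = -0.6909, v₂ = 1.9698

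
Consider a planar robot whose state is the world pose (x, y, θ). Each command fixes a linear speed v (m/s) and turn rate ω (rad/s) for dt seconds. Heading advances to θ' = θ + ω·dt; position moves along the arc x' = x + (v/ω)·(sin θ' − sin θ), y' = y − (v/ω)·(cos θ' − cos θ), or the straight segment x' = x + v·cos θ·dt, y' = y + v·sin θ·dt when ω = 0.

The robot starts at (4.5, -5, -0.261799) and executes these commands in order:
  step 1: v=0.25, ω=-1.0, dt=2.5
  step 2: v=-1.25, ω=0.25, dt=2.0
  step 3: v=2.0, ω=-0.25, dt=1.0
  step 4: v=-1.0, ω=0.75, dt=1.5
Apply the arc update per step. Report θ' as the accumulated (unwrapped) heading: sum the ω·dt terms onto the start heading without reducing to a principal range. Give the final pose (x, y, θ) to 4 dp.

step 1: θ'=-2.7618 (R=-0.2500) → pose (4.5280, -5.4737, -2.7618)
step 2: θ'=-2.2618 (R=-5.0000) → pose (6.5274, -4.0165, -2.2618)
step 3: θ'=-2.5118 (R=-8.0000) → pose (5.0743, -5.3832, -2.5118)
step 4: θ'=-1.3868 (R=-1.3333) → pose (5.5999, -4.0617, -1.3868)

(5.5999, -4.0617, -1.3868)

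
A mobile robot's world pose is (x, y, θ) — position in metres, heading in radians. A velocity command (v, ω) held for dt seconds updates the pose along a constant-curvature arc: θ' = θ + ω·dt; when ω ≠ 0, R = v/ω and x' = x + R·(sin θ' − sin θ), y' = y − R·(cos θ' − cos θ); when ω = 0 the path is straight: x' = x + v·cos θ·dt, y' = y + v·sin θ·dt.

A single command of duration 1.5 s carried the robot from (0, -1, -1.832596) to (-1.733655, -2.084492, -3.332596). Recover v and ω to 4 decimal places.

v = 1.5000, ω = -1.0000

Δθ = -3.332596 − -1.832596 = -1.500000
ω = Δθ/dt = -1.500000/1.5 = -1.0000
R = Δx/(sin θ' − sin θ) = -1.5000
v = R·ω = -1.5000·-1.0000 = 1.5000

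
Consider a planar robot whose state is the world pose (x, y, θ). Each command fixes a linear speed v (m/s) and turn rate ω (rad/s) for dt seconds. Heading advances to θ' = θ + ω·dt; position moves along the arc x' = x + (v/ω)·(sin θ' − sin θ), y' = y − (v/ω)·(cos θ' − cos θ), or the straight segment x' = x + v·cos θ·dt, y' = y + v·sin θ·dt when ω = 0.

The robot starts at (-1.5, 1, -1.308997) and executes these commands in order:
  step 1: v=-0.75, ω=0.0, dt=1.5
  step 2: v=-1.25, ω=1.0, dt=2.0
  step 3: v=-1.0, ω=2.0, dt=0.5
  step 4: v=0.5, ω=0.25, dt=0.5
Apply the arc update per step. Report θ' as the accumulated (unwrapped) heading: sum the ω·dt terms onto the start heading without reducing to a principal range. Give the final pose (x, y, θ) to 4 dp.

(-4.0183, 2.5268, 1.8160)

step 1: θ'=-1.3090 (straight) → pose (-1.7912, 2.0867, -1.3090)
step 2: θ'=0.6910 (R=-1.2500) → pose (-3.7952, 2.7264, 0.6910)
step 3: θ'=1.6910 (R=-0.5000) → pose (-3.9730, 2.2811, 1.6910)
step 4: θ'=1.8160 (R=2.0000) → pose (-4.0183, 2.5268, 1.8160)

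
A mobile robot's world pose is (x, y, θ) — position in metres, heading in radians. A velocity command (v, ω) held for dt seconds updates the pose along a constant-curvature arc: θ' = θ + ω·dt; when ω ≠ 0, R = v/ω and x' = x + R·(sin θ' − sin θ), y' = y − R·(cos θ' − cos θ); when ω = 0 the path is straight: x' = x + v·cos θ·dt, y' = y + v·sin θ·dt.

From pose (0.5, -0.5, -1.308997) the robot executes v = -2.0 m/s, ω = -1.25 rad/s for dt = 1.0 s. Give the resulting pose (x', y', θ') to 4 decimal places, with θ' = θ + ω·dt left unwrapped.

θ' = -1.3090 + -1.25·1.0 = -2.5590
R = v/ω = -2.0/-1.25 = 1.6000
x' = 0.5 + 1.6000·(sin -2.5590 − sin -1.3090) = 1.1652
y' = -0.5 − 1.6000·(cos -2.5590 − cos -1.3090) = 1.2502

(1.1652, 1.2502, -2.5590)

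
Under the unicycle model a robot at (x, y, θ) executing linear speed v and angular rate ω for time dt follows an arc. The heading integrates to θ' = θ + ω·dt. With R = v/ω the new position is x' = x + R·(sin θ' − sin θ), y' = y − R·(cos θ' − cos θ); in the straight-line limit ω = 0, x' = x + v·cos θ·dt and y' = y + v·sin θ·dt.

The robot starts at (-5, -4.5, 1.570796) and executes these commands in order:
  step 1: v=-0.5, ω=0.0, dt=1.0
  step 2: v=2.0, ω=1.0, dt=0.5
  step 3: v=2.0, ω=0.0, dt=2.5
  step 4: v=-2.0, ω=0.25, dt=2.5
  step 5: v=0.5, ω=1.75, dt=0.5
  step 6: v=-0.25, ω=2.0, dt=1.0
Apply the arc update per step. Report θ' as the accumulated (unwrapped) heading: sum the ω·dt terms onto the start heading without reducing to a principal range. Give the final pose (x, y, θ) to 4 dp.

(-4.2831, -2.8257, 5.5708)

step 1: θ'=1.5708 (straight) → pose (-5.0000, -5.0000, 1.5708)
step 2: θ'=2.0708 (R=2.0000) → pose (-5.2448, -4.0411, 2.0708)
step 3: θ'=2.0708 (straight) → pose (-7.6420, 0.3468, 2.0708)
step 4: θ'=2.6958 (R=-8.0000) → pose (-4.0707, -3.0360, 2.6958)
step 5: θ'=3.5708 (R=0.2857) → pose (-4.3128, -3.0340, 3.5708)
step 6: θ'=5.5708 (R=-0.1250) → pose (-4.2831, -2.8257, 5.5708)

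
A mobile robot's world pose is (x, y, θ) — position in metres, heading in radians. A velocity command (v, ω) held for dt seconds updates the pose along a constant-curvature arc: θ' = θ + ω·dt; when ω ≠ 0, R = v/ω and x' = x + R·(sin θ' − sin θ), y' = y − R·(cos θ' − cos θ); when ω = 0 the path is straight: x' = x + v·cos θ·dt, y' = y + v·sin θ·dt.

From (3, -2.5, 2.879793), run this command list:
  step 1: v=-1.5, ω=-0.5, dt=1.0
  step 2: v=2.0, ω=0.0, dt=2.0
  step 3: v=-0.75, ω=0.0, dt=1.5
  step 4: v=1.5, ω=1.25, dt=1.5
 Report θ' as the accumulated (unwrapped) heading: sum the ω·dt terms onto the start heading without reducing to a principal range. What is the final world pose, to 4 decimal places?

step 1: θ'=2.3798 (R=3.0000) → pose (4.2942, -3.2270, 2.3798)
step 2: θ'=2.3798 (straight) → pose (1.3998, -0.4661, 2.3798)
step 3: θ'=2.3798 (straight) → pose (2.2139, -1.2426, 2.3798)
step 4: θ'=4.2548 (R=1.2000) → pose (0.3091, -1.5808, 4.2548)

(0.3091, -1.5808, 4.2548)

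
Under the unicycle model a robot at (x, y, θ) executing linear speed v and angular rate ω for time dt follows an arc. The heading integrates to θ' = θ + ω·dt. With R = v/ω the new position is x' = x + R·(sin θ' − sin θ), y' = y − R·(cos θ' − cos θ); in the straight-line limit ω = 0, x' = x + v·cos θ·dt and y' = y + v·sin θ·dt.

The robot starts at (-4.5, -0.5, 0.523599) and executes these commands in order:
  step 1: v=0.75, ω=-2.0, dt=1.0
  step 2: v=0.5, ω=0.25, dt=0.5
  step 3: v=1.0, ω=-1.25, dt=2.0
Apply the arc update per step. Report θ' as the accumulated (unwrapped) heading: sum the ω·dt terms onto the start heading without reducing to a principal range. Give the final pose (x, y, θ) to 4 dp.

(-5.2023, -1.8171, -3.8514)

step 1: θ'=-1.4764 (R=-0.3750) → pose (-3.9392, -0.7894, -1.4764)
step 2: θ'=-1.3514 (R=2.0000) → pose (-3.9001, -1.0362, -1.3514)
step 3: θ'=-3.8514 (R=-0.8000) → pose (-5.2023, -1.8171, -3.8514)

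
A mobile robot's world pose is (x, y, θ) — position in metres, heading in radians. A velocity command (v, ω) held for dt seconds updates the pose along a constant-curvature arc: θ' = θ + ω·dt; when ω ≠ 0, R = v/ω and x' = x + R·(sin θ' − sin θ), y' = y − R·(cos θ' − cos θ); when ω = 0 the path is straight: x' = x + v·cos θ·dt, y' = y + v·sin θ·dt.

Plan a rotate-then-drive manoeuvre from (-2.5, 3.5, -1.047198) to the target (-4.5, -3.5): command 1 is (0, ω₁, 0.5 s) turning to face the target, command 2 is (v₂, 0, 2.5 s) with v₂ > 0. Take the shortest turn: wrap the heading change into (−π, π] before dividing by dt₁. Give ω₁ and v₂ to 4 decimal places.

ω₁ = -1.6038, v₂ = 2.9120

heading to target = atan2(-3.5−3.5, -4.5−-2.5) = -1.8491
Δθ = wrap(-1.8491 − -1.0472) = -0.8019; ω₁ = Δθ/dt₁ = -1.6038
distance = √((-4.5−-2.5)² + (-3.5−3.5)²) = 7.2801; v₂ = distance/dt₂ = 2.9120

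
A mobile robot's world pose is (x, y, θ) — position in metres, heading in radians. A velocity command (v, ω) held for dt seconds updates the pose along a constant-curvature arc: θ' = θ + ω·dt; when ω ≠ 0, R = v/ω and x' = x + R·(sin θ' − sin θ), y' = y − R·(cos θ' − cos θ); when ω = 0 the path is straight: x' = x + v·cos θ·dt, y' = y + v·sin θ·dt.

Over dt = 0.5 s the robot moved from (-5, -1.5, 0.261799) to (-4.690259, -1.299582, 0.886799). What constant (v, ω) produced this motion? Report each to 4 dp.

Δθ = 0.886799 − 0.261799 = 0.625000
ω = Δθ/dt = 0.625000/0.5 = 1.2500
R = Δx/(sin θ' − sin θ) = 0.6000
v = R·ω = 0.6000·1.2500 = 0.7500

v = 0.7500, ω = 1.2500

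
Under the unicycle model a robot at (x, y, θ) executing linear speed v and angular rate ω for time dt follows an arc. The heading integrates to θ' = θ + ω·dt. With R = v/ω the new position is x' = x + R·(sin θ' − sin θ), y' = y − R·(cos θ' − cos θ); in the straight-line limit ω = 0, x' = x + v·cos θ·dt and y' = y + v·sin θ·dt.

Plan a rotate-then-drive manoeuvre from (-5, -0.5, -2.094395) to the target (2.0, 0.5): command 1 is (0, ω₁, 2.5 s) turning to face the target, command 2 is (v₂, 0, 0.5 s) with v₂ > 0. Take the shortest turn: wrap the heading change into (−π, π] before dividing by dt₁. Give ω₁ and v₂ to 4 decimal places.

ω₁ = 0.8945, v₂ = 14.1421

heading to target = atan2(0.5−-0.5, 2−-5) = 0.1419
Δθ = wrap(0.1419 − -2.0944) = 2.2363; ω₁ = Δθ/dt₁ = 0.8945
distance = √((2−-5)² + (0.5−-0.5)²) = 7.0711; v₂ = distance/dt₂ = 14.1421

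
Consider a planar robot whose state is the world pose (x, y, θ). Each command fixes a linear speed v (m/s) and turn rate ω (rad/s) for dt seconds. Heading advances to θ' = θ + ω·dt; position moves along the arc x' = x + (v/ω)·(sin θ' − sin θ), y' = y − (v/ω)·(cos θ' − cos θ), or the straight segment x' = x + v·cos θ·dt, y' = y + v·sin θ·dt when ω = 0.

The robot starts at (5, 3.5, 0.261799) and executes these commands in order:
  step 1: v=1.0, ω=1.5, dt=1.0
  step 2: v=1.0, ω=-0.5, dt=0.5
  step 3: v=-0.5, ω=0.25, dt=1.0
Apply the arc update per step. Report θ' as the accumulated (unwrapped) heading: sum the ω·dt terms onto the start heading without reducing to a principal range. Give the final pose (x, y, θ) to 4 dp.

(5.4820, 4.2705, 1.7618)

step 1: θ'=1.7618 (R=0.6667) → pose (5.4820, 4.2705, 1.7618)
step 2: θ'=1.5118 (R=-2.0000) → pose (5.4491, 4.7681, 1.5118)
step 3: θ'=1.7618 (R=-2.0000) → pose (5.4820, 4.2705, 1.7618)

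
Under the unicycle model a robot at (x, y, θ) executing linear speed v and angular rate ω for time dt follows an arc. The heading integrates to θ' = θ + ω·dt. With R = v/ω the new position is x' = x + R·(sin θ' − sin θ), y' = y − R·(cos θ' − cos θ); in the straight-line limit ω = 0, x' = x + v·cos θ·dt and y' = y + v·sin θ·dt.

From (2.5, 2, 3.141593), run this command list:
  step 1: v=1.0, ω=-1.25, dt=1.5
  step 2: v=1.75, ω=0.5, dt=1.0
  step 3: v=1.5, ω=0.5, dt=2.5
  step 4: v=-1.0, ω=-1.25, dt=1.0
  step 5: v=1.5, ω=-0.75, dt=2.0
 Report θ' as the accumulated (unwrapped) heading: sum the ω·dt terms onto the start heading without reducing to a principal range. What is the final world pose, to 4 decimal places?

step 1: θ'=1.2666 (R=-0.8000) → pose (1.7367, 3.0396, 1.2666)
step 2: θ'=1.7666 (R=3.5000) → pose (1.8306, 4.7689, 1.7666)
step 3: θ'=3.0166 (R=3.0000) → pose (-0.7381, 7.1619, 3.0166)
step 4: θ'=1.7666 (R=0.8000) → pose (-0.0531, 6.5237, 1.7666)
step 5: θ'=0.2666 (R=-2.0000) → pose (1.3818, 8.8422, 0.2666)

(1.3818, 8.8422, 0.2666)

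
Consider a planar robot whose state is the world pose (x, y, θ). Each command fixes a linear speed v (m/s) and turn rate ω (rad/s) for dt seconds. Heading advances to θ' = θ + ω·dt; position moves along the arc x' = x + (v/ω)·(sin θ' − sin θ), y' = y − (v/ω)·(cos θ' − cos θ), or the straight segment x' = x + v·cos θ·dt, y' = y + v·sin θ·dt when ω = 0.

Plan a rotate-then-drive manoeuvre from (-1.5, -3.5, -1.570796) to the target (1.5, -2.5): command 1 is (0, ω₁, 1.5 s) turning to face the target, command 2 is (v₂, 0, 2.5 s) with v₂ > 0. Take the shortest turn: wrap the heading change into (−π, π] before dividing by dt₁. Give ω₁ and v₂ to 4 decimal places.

ω₁ = 1.2617, v₂ = 1.2649

heading to target = atan2(-2.5−-3.5, 1.5−-1.5) = 0.3218
Δθ = wrap(0.3218 − -1.5708) = 1.8925; ω₁ = Δθ/dt₁ = 1.2617
distance = √((1.5−-1.5)² + (-2.5−-3.5)²) = 3.1623; v₂ = distance/dt₂ = 1.2649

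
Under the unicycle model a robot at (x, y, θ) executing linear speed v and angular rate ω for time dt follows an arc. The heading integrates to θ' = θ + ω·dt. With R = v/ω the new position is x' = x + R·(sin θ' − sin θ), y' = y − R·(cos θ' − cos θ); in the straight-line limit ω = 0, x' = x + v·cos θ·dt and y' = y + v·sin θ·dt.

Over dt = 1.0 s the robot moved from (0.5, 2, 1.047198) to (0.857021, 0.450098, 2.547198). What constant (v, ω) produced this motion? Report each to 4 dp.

Δθ = 2.547198 − 1.047198 = 1.500000
ω = Δθ/dt = 1.500000/1.0 = 1.5000
R = −Δy/(cos θ' − cos θ) = -1.1667
v = R·ω = -1.1667·1.5000 = -1.7500

v = -1.7500, ω = 1.5000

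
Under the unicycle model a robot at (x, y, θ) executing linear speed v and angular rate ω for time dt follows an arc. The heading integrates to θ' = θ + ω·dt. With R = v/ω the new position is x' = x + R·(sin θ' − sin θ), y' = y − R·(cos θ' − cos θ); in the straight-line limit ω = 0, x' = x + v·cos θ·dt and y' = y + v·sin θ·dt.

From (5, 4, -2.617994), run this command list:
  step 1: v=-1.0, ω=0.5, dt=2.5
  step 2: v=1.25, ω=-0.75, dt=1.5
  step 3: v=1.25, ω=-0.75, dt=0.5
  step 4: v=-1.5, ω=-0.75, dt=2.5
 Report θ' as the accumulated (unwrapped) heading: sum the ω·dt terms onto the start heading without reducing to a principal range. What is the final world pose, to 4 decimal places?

step 1: θ'=-1.3680 (R=-2.0000) → pose (5.9590, 6.1349, -1.3680)
step 2: θ'=-2.4930 (R=-1.6667) → pose (5.3333, 4.4710, -2.4930)
step 3: θ'=-2.8680 (R=-1.6667) → pose (4.7768, 4.1945, -2.8680)
step 4: θ'=-4.7430 (R=2.0000) → pose (7.3163, 2.2077, -4.7430)

(7.3163, 2.2077, -4.7430)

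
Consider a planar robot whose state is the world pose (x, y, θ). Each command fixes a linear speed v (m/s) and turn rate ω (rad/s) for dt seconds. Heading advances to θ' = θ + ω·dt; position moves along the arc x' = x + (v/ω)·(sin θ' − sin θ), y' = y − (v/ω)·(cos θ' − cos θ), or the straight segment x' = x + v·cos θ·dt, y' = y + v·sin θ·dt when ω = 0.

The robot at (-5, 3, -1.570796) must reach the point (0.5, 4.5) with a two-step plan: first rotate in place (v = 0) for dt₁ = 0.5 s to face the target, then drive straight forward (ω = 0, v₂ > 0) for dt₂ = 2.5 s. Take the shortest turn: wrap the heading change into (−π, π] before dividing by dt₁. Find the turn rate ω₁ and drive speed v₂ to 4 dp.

ω₁ = 3.6741, v₂ = 2.2804

heading to target = atan2(4.5−3, 0.5−-5) = 0.2663
Δθ = wrap(0.2663 − -1.5708) = 1.8370; ω₁ = Δθ/dt₁ = 3.6741
distance = √((0.5−-5)² + (4.5−3)²) = 5.7009; v₂ = distance/dt₂ = 2.2804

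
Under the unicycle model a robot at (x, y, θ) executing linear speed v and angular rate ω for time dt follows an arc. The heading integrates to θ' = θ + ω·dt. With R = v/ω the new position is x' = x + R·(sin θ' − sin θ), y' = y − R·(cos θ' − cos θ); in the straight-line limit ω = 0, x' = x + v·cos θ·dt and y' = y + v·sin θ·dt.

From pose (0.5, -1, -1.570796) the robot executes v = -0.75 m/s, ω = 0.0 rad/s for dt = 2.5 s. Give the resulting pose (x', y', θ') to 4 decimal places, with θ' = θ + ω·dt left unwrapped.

θ' = -1.5708 + 0.0·2.5 = -1.5708
ω = 0 → straight: x' = 0.5 + -0.75·cos(-1.5708)·2.5 = 0.5000
y' = -1 + -0.75·sin(-1.5708)·2.5 = 0.8750

(0.5000, 0.8750, -1.5708)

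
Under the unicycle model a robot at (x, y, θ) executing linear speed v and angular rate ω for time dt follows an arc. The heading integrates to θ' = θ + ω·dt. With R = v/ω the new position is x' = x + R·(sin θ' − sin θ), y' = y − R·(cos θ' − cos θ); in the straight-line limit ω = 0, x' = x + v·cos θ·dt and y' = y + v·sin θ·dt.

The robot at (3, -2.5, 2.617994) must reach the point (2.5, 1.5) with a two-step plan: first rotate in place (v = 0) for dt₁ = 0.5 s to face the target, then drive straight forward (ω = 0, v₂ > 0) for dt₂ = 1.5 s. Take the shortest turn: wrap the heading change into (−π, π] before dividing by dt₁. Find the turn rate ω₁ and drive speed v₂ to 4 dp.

heading to target = atan2(1.5−-2.5, 2.5−3) = 1.6952
Δθ = wrap(1.6952 − 2.6180) = -0.9228; ω₁ = Δθ/dt₁ = -1.8457
distance = √((2.5−3)² + (1.5−-2.5)²) = 4.0311; v₂ = distance/dt₂ = 2.6874

ω₁ = -1.8457, v₂ = 2.6874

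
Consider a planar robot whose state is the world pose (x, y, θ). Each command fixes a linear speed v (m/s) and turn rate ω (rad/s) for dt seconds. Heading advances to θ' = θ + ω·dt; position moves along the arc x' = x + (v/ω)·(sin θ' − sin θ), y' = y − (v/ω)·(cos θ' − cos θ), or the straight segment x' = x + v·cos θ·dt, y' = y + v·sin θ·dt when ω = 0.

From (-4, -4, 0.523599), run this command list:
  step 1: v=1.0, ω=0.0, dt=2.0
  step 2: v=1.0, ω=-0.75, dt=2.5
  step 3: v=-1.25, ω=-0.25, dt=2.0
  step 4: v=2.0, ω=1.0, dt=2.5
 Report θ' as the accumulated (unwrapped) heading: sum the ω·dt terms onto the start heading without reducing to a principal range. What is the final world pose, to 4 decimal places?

(2.9057, -3.5394, 0.6486)

step 1: θ'=0.5236 (straight) → pose (-2.2679, -3.0000, 0.5236)
step 2: θ'=-1.3514 (R=-1.3333) → pose (-0.2999, -3.8645, -1.3514)
step 3: θ'=-1.8514 (R=5.0000) → pose (-0.2242, -1.3916, -1.8514)
step 4: θ'=0.6486 (R=2.0000) → pose (2.9057, -3.5394, 0.6486)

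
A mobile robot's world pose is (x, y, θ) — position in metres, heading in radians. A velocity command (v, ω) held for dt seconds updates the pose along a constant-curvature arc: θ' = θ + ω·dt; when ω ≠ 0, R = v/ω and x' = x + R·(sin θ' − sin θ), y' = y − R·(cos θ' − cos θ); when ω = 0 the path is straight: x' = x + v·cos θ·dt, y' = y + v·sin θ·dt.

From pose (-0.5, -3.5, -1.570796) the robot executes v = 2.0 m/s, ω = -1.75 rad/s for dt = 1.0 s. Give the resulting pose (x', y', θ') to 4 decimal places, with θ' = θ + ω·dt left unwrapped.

θ' = -1.5708 + -1.75·1.0 = -3.3208
R = v/ω = 2.0/-1.75 = -1.1429
x' = -0.5 + -1.1429·(sin -3.3208 − sin -1.5708) = -1.8466
y' = -3.5 − -1.1429·(cos -3.3208 − cos -1.5708) = -4.6246

(-1.8466, -4.6246, -3.3208)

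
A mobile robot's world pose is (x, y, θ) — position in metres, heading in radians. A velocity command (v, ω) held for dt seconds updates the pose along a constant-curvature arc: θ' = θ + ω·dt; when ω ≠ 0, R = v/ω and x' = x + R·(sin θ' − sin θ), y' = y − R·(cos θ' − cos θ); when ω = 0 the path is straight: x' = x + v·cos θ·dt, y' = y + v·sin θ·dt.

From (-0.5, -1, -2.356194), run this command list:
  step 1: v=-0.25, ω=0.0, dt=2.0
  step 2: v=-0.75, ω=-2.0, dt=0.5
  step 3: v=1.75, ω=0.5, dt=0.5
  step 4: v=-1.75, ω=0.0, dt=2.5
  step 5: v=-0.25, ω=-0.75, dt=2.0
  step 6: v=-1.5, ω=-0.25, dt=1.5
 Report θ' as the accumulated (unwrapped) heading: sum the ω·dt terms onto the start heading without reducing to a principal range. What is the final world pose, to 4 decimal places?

step 1: θ'=-2.3562 (straight) → pose (-0.1464, -0.6464, -2.3562)
step 2: θ'=-3.3562 (R=0.3750) → pose (0.1986, -0.5452, -3.3562)
step 3: θ'=-3.1062 (R=3.5000) → pose (-0.6706, -0.4671, -3.1062)
step 4: θ'=-3.1062 (straight) → pose (3.7016, -0.3123, -3.1062)
step 5: θ'=-4.6062 (R=0.3333) → pose (4.0449, -0.6101, -4.6062)
step 6: θ'=-4.9812 (R=6.0000) → pose (3.8632, -2.8395, -4.9812)

(3.8632, -2.8395, -4.9812)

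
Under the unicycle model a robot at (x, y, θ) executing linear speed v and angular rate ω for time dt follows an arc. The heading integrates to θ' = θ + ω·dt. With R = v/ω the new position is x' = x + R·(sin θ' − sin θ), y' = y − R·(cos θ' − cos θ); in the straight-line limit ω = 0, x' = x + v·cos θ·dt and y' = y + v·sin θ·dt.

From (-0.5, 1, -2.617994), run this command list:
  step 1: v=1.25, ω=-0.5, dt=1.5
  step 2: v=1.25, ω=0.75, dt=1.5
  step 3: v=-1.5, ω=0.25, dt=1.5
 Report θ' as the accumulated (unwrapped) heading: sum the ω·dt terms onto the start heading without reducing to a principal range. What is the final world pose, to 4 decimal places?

(-2.9472, 2.1218, -1.8680)

step 1: θ'=-3.3680 (R=-2.5000) → pose (-2.3112, 0.7289, -3.3680)
step 2: θ'=-2.2430 (R=1.6667) → pose (-3.9894, 0.1426, -2.2430)
step 3: θ'=-1.8680 (R=-6.0000) → pose (-2.9472, 2.1218, -1.8680)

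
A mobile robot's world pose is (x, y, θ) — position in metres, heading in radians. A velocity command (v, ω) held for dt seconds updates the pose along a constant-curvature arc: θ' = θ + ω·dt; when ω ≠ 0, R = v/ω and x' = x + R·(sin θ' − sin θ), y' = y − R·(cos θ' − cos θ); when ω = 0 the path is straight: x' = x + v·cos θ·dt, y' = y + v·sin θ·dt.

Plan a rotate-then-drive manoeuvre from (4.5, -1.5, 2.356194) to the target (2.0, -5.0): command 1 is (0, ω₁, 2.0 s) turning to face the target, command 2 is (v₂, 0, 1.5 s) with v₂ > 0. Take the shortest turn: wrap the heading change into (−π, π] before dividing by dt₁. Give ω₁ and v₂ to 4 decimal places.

ω₁ = 0.8680, v₂ = 2.8674

heading to target = atan2(-5−-1.5, 2−4.5) = -2.1910
Δθ = wrap(-2.1910 − 2.3562) = 1.7359; ω₁ = Δθ/dt₁ = 0.8680
distance = √((2−4.5)² + (-5−-1.5)²) = 4.3012; v₂ = distance/dt₂ = 2.8674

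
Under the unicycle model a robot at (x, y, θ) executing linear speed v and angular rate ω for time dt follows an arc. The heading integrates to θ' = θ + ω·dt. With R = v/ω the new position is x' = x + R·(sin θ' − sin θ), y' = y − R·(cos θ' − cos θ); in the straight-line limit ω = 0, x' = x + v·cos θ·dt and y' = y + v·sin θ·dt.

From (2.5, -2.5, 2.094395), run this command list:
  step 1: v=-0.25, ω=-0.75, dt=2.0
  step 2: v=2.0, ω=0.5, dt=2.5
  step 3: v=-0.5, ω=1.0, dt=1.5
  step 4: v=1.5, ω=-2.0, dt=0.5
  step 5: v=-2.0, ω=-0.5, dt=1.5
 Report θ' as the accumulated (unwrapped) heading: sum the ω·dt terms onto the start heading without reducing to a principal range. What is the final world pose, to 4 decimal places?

(5.0410, -1.3926, 1.5944)

step 1: θ'=0.5944 (R=0.3333) → pose (2.3980, -2.9428, 0.5944)
step 2: θ'=1.8444 (R=4.0000) → pose (4.0092, 1.4519, 1.8444)
step 3: θ'=3.3444 (R=-0.5000) → pose (4.5913, 1.0973, 3.3444)
step 4: θ'=2.3444 (R=-0.7500) → pose (3.9037, 1.3079, 2.3444)
step 5: θ'=1.5944 (R=4.0000) → pose (5.0410, -1.3926, 1.5944)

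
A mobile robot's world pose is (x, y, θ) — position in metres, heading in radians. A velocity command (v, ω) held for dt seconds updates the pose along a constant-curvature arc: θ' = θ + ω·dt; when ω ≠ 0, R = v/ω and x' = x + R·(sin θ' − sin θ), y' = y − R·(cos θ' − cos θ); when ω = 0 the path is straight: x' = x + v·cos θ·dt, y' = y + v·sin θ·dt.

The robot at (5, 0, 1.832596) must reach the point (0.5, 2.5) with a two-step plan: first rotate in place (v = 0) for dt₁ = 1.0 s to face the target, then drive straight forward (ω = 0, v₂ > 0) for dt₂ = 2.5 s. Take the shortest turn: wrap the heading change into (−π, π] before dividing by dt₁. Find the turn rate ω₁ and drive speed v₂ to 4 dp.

ω₁ = 0.8019, v₂ = 2.0591

heading to target = atan2(2.5−0, 0.5−5) = 2.6345
Δθ = wrap(2.6345 − 1.8326) = 0.8019; ω₁ = Δθ/dt₁ = 0.8019
distance = √((0.5−5)² + (2.5−0)²) = 5.1478; v₂ = distance/dt₂ = 2.0591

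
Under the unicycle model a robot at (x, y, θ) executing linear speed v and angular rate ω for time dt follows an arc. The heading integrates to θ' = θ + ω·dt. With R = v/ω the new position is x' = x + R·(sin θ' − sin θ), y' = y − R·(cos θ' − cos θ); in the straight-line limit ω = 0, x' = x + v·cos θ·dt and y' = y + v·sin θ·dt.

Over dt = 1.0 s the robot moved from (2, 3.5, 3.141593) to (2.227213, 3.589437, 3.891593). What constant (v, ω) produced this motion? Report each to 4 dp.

Δθ = 3.891593 − 3.141593 = 0.750000
ω = Δθ/dt = 0.750000/1.0 = 0.7500
R = Δx/(sin θ' − sin θ) = -0.3333
v = R·ω = -0.3333·0.7500 = -0.2500

v = -0.2500, ω = 0.7500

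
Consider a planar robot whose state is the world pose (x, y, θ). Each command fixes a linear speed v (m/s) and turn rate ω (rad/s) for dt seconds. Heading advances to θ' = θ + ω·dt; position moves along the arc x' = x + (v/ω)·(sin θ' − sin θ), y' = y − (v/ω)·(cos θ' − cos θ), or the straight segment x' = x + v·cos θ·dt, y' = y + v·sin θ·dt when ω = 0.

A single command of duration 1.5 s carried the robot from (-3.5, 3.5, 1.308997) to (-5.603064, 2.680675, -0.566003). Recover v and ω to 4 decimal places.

v = -1.7500, ω = -1.2500

Δθ = -0.566003 − 1.308997 = -1.875000
ω = Δθ/dt = -1.875000/1.5 = -1.2500
R = Δx/(sin θ' − sin θ) = 1.4000
v = R·ω = 1.4000·-1.2500 = -1.7500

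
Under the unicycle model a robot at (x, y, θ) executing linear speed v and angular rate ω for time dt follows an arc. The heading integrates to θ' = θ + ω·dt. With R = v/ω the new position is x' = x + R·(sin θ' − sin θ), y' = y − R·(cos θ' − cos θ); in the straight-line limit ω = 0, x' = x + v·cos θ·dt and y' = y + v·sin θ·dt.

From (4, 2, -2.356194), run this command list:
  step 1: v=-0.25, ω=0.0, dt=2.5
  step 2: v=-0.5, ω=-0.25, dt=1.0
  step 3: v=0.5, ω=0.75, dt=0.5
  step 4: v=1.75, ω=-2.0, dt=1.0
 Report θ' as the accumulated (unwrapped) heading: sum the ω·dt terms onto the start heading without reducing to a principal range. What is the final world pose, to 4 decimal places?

(3.1827, 2.7152, -4.2312)

step 1: θ'=-2.3562 (straight) → pose (4.4419, 2.4419, -2.3562)
step 2: θ'=-2.6062 (R=2.0000) → pose (4.8358, 2.7479, -2.6062)
step 3: θ'=-2.2312 (R=0.6667) → pose (4.6494, 2.5834, -2.2312)
step 4: θ'=-4.2312 (R=-0.8750) → pose (3.1827, 2.7152, -4.2312)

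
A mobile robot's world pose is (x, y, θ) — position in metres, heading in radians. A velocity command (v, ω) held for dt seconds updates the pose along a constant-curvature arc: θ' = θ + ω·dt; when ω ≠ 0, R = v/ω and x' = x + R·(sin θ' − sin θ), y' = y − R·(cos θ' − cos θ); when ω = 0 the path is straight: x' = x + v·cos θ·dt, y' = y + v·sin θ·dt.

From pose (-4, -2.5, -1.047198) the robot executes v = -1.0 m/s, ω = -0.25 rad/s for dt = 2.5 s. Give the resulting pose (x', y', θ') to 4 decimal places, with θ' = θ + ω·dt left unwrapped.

θ' = -1.0472 + -0.25·2.5 = -1.6722
R = v/ω = -1.0/-0.25 = 4.0000
x' = -4 + 4.0000·(sin -1.6722 − sin -1.0472) = -4.5154
y' = -2.5 − 4.0000·(cos -1.6722 − cos -1.0472) = -0.0951

(-4.5154, -0.0951, -1.6722)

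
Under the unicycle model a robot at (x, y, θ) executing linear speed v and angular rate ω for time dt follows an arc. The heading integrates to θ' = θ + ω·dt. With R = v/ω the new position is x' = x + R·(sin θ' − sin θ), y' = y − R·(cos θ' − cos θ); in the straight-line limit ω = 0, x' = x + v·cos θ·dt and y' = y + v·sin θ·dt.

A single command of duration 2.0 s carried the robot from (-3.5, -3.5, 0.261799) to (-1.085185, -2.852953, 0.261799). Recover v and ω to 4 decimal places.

Δθ = 0.261799 − 0.261799 = 0.000000
ω = Δθ/dt = 0.000000/2.0 = 0.0000
ω = 0 → v = (Δx·cos θ + Δy·sin θ)/dt = 1.2500

v = 1.2500, ω = 0.0000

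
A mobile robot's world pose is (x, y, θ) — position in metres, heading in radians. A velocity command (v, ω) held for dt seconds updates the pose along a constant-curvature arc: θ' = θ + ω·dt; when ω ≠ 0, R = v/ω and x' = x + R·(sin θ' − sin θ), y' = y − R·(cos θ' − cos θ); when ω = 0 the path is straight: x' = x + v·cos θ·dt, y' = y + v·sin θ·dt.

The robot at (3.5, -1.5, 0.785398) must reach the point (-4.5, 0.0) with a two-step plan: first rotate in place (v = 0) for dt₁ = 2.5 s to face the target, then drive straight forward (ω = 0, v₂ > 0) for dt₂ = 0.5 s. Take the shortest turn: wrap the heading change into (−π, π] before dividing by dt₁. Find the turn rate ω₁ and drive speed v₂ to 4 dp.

ω₁ = 0.8683, v₂ = 16.2788

heading to target = atan2(0−-1.5, -4.5−3.5) = 2.9562
Δθ = wrap(2.9562 − 0.7854) = 2.1708; ω₁ = Δθ/dt₁ = 0.8683
distance = √((-4.5−3.5)² + (0−-1.5)²) = 8.1394; v₂ = distance/dt₂ = 16.2788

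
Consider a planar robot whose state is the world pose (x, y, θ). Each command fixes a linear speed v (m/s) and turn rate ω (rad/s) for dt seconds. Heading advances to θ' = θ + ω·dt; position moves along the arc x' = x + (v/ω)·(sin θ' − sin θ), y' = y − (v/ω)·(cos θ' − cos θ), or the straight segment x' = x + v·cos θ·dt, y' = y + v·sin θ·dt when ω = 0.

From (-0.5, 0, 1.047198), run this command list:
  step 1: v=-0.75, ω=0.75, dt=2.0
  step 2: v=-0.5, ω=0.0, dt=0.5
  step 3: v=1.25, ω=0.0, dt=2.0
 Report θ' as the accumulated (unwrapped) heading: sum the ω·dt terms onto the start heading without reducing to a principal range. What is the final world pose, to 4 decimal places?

(-2.0581, -0.0685, 2.5472)

step 1: θ'=2.5472 (R=-1.0000) → pose (-0.1940, -1.3285, 2.5472)
step 2: θ'=2.5472 (straight) → pose (0.0131, -1.4685, 2.5472)
step 3: θ'=2.5472 (straight) → pose (-2.0581, -0.0685, 2.5472)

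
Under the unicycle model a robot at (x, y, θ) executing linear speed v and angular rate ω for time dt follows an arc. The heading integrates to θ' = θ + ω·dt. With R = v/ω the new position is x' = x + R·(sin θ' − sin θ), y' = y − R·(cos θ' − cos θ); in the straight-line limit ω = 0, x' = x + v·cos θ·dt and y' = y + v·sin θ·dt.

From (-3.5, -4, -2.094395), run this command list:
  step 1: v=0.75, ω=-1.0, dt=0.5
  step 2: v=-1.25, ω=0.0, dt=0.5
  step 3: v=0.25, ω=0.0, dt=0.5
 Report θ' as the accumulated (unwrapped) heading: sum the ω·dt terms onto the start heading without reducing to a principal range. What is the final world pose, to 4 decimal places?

step 1: θ'=-2.5944 (R=-0.7500) → pose (-3.7593, -4.2655, -2.5944)
step 2: θ'=-2.5944 (straight) → pose (-3.2256, -3.9403, -2.5944)
step 3: θ'=-2.5944 (straight) → pose (-3.3323, -4.0053, -2.5944)

(-3.3323, -4.0053, -2.5944)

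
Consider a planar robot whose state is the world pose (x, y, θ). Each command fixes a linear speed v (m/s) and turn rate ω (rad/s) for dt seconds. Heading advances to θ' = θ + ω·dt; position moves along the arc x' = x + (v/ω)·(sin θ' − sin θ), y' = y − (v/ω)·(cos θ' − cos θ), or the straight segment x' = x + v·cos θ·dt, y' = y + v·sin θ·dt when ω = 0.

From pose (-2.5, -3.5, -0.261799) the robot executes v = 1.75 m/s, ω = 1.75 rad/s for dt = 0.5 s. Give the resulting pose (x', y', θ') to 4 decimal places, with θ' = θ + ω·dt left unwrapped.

(-1.6657, -3.3519, 0.6132)

θ' = -0.2618 + 1.75·0.5 = 0.6132
R = v/ω = 1.75/1.75 = 1.0000
x' = -2.5 + 1.0000·(sin 0.6132 − sin -0.2618) = -1.6657
y' = -3.5 − 1.0000·(cos 0.6132 − cos -0.2618) = -3.3519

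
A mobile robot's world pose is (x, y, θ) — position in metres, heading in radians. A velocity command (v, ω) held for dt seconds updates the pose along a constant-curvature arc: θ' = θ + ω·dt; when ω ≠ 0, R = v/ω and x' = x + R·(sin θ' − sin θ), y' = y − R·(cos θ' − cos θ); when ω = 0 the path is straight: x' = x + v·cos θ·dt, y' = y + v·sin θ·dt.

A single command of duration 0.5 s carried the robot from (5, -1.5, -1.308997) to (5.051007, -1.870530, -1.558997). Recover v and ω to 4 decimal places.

v = 0.7500, ω = -0.5000

Δθ = -1.558997 − -1.308997 = -0.250000
ω = Δθ/dt = -0.250000/0.5 = -0.5000
R = −Δy/(cos θ' − cos θ) = -1.5000
v = R·ω = -1.5000·-0.5000 = 0.7500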